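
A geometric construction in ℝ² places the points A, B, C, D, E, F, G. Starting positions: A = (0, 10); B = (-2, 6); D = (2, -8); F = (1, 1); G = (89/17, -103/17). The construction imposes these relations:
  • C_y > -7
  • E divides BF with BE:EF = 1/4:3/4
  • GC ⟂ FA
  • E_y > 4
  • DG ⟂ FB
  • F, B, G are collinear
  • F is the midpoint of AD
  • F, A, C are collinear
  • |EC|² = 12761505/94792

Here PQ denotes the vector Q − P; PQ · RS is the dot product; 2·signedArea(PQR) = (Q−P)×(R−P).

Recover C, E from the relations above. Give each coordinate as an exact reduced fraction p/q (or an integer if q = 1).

1. C_x = 1273/697  [F, A, C are collinear ∩ GC ⟂ FA]
2. C_y = -4487/697  [F, A, C are collinear ∩ GC ⟂ FA]
   → C = (1273/697, -4487/697)
3. E_x = -5/4  [E divides BF with BE:EF = 1/4:3/4]
4. E_y = 19/4  [E divides BF with BE:EF = 1/4:3/4]
   → E = (-5/4, 19/4)

C = (1273/697, -4487/697)
E = (-5/4, 19/4)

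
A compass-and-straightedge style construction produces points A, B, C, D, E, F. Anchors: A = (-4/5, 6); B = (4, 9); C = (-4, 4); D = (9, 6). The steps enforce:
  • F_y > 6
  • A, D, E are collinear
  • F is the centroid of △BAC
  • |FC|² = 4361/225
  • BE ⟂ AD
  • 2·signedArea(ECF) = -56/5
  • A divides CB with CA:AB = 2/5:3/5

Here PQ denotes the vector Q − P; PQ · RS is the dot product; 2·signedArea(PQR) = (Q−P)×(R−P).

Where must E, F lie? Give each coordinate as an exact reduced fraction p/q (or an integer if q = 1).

E = (4, 6)
F = (-4/15, 19/3)

1. E_x = 4  [A, D, E are collinear ∩ BE ⟂ AD]
2. E_y = 6  [A, D, E are collinear ∩ BE ⟂ AD]
   → E = (4, 6)
3. F_x = -4/15  [F is the centroid of △BAC]
4. F_y = 19/3  [F is the centroid of △BAC]
   → F = (-4/15, 19/3)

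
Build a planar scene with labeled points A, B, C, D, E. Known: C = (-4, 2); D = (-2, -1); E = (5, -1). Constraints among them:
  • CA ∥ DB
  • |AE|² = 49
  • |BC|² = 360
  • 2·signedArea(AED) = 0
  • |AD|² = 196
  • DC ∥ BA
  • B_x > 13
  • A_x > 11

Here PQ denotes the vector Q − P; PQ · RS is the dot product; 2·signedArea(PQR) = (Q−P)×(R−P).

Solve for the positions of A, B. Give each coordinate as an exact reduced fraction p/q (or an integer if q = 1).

1. A_y = -1  [2·signedArea(AED) = 0]
2. A_x = 12  [|AD|² = 196]
   → A = (12, -1)
3. B_x = 14  [DC ∥ BA ∩ CA ∥ DB]
4. B_y = -4  [DC ∥ BA ∩ CA ∥ DB]
   → B = (14, -4)

A = (12, -1)
B = (14, -4)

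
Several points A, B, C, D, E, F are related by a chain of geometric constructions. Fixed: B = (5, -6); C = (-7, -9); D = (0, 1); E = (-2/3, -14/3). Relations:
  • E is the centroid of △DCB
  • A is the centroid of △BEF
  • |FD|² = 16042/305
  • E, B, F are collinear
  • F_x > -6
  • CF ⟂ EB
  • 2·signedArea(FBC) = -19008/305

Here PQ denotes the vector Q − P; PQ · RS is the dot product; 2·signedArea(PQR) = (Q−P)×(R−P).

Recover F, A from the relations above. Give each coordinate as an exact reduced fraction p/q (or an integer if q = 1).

A = (-1252/2745, -12946/2745)
F = (-1739/305, -1062/305)

1. F_x = -1739/305  [E, B, F are collinear ∩ CF ⟂ EB]
2. F_y = -1062/305  [E, B, F are collinear ∩ CF ⟂ EB]
   → F = (-1739/305, -1062/305)
3. A_x = -1252/2745  [A is the centroid of △BEF]
4. A_y = -12946/2745  [A is the centroid of △BEF]
   → A = (-1252/2745, -12946/2745)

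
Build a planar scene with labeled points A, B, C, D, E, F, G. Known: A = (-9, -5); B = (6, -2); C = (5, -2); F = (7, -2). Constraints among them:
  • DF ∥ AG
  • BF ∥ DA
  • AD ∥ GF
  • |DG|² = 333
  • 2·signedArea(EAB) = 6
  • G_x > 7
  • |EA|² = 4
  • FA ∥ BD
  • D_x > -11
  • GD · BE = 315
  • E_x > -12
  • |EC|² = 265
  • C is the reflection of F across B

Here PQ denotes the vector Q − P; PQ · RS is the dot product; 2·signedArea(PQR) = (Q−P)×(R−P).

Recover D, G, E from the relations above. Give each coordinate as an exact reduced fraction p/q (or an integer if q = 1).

D = (-10, -5)
E = (-11, -5)
G = (8, -2)

1. D_x = -10  [BF ∥ DA ∩ FA ∥ BD]
2. D_y = -5  [BF ∥ DA ∩ FA ∥ BD]
   → D = (-10, -5)
3. G_x = 8  [AD ∥ GF ∩ DF ∥ AG]
4. G_y = -2  [AD ∥ GF ∩ DF ∥ AG]
   → G = (8, -2)
5. E_x = -11  [2·signedArea(EAB) = 6 ∩ GD · BE = 315]
6. E_y = -5  [2·signedArea(EAB) = 6 ∩ GD · BE = 315]
   → E = (-11, -5)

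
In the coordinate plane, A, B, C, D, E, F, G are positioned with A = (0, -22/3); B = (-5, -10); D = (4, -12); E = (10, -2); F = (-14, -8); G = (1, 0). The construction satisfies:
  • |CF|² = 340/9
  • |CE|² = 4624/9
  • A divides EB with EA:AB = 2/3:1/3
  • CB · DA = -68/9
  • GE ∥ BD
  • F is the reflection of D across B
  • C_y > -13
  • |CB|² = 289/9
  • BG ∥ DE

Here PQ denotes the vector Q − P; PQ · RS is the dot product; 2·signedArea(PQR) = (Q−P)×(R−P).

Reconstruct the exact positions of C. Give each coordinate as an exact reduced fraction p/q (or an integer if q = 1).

1. C_x = -10  [line 4·x + -14/3·y + -172/9 = 0 ∩ |CF|² = 340/9]
2. C_y = -38/3  [line 4·x + -14/3·y + -172/9 = 0 ∩ |CF|² = 340/9]
   → C = (-10, -38/3)

C = (-10, -38/3)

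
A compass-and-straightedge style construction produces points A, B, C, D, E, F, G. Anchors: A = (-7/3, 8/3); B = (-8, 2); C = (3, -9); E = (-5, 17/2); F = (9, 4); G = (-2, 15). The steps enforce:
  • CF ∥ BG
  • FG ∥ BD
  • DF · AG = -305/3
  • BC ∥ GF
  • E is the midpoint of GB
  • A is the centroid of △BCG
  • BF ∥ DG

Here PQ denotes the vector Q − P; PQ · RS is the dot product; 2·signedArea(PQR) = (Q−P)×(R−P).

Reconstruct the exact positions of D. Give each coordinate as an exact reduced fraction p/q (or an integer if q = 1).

D = (-19, 13)

1. D_x = -19  [BF ∥ DG ∩ FG ∥ BD]
2. D_y = 13  [BF ∥ DG ∩ FG ∥ BD]
   → D = (-19, 13)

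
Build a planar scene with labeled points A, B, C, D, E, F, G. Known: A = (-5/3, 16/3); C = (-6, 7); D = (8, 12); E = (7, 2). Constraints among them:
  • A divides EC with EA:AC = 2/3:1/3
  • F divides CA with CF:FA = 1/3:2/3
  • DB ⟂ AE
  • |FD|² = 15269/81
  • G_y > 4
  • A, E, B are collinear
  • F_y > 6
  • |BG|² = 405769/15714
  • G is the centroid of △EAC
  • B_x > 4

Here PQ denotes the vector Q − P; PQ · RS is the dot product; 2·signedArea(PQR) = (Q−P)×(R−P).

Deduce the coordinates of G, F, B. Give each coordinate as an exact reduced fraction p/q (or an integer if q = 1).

B = (877/194, 573/194)
F = (-41/9, 58/9)
G = (-2/9, 43/9)

1. G_x = -2/9  [G is the centroid of △EAC]
2. G_y = 43/9  [G is the centroid of △EAC]
   → G = (-2/9, 43/9)
3. F_x = -41/9  [F divides CA with CF:FA = 1/3:2/3]
4. F_y = 58/9  [F divides CA with CF:FA = 1/3:2/3]
   → F = (-41/9, 58/9)
5. B_x = 877/194  [A, E, B are collinear ∩ DB ⟂ AE]
6. B_y = 573/194  [A, E, B are collinear ∩ DB ⟂ AE]
   → B = (877/194, 573/194)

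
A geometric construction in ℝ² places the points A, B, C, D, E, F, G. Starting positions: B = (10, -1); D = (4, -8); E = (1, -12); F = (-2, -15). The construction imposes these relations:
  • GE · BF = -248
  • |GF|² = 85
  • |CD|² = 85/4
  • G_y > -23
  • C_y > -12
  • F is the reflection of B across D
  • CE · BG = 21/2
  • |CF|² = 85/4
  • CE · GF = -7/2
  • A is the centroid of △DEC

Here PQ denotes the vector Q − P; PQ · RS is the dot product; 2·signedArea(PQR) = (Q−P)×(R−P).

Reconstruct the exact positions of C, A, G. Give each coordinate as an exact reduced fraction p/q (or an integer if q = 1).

A = (2, -21/2)
C = (1, -23/2)
G = (-8, -22)

1. G_x = -8  [line 12·x + 14·y + 404 = 0 ∩ |GF|² = 85]
2. G_y = -22  [line 12·x + 14·y + 404 = 0 ∩ |GF|² = 85]
   → G = (-8, -22)
3. C_x = 1  [line 18·x + 21·y + 447/2 = 0 ∩ |CD|² = 85/4]
4. C_y = -23/2  [line 18·x + 21·y + 447/2 = 0 ∩ |CD|² = 85/4]
   → C = (1, -23/2)
5. A_x = 2  [A is the centroid of △DEC]
6. A_y = -21/2  [A is the centroid of △DEC]
   → A = (2, -21/2)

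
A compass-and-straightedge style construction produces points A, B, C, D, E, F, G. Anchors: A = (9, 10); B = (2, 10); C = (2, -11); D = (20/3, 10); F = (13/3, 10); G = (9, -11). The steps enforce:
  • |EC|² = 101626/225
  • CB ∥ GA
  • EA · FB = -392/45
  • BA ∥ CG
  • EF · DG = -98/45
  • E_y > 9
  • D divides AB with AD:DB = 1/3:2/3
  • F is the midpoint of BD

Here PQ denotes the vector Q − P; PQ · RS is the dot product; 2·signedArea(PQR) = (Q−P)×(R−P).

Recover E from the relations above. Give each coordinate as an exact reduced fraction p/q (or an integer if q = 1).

E = (79/15, 10)

1. E_x = 79/15  [EA · FB = -392/45 ∩ EF · DG = -98/45]
2. E_y = 10  [EA · FB = -392/45 ∩ EF · DG = -98/45]
   → E = (79/15, 10)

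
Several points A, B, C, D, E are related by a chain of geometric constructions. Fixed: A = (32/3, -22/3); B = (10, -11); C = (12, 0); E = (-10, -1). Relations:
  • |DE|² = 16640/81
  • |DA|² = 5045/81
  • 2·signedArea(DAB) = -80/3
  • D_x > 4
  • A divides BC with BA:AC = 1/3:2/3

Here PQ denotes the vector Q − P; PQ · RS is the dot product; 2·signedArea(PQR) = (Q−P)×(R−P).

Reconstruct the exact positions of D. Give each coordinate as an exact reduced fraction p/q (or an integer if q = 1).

D = (38/9, -25/9)

1. D_x = 38/9  [line 11/3·x + -2/3·y + -52/3 = 0 ∩ |DA|² = 5045/81]
2. D_y = -25/9  [line 11/3·x + -2/3·y + -52/3 = 0 ∩ |DA|² = 5045/81]
   → D = (38/9, -25/9)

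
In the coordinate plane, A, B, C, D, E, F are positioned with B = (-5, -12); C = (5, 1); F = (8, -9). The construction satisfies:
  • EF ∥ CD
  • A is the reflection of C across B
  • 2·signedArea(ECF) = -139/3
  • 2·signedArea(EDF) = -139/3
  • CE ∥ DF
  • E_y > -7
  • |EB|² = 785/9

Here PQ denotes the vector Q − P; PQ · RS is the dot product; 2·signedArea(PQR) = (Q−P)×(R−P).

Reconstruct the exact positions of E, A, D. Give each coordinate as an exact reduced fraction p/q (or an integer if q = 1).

1. E_x = 8/3  [line 10·x + 3·y + -20/3 = 0 ∩ |EB|² = 785/9]
2. E_y = -20/3  [line 10·x + 3·y + -20/3 = 0 ∩ |EB|² = 785/9]
   → E = (8/3, -20/3)
3. A_x = -15  [A is the reflection of C across B]
4. A_y = -25  [A is the reflection of C across B]
   → A = (-15, -25)
5. D_x = 31/3  [CE ∥ DF ∩ EF ∥ CD]
6. D_y = -4/3  [CE ∥ DF ∩ EF ∥ CD]
   → D = (31/3, -4/3)

A = (-15, -25)
D = (31/3, -4/3)
E = (8/3, -20/3)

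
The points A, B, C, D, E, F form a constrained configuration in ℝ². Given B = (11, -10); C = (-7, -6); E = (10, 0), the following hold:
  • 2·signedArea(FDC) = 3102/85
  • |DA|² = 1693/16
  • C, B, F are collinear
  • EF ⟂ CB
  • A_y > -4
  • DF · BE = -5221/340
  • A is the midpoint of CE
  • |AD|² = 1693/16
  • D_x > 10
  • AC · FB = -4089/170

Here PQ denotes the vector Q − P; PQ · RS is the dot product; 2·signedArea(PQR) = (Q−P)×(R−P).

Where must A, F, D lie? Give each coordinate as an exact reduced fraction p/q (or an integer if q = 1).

A = (3/2, -3)
D = (43/4, -15/2)
F = (674/85, -792/85)

1. A_x = 3/2  [A is the midpoint of CE]
2. A_y = -3  [A is the midpoint of CE]
   → A = (3/2, -3)
3. F_x = 674/85  [C, B, F are collinear ∩ EF ⟂ CB]
4. F_y = -792/85  [C, B, F are collinear ∩ EF ⟂ CB]
   → F = (674/85, -792/85)
5. D_x = 43/4  [DF · BE = -5221/340 ∩ 2·signedArea(FDC) = 3102/85]
6. D_y = -15/2  [DF · BE = -5221/340 ∩ 2·signedArea(FDC) = 3102/85]
   → D = (43/4, -15/2)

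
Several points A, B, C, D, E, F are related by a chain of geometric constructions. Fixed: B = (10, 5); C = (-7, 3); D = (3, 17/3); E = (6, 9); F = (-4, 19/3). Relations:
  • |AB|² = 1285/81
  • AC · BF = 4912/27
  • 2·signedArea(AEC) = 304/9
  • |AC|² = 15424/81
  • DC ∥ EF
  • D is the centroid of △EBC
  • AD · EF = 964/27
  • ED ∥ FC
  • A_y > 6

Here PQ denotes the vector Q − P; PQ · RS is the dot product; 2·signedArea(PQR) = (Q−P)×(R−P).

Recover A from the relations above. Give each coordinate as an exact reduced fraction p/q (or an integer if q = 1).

1. A_x = 19/3  [AC · BF = 4912/27 ∩ AD · EF = 964/27]
2. A_y = 59/9  [AC · BF = 4912/27 ∩ AD · EF = 964/27]
   → A = (19/3, 59/9)

A = (19/3, 59/9)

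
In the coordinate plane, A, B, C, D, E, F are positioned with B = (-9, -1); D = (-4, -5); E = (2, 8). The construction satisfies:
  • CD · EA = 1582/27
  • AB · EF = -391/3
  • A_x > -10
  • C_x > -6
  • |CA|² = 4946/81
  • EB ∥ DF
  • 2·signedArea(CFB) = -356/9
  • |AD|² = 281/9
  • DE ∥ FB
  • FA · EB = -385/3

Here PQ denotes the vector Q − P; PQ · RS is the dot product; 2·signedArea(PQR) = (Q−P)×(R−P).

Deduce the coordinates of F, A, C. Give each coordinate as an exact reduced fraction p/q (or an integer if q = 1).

1. F_x = -15  [DE ∥ FB ∩ EB ∥ DF]
2. F_y = -14  [DE ∥ FB ∩ EB ∥ DF]
   → F = (-15, -14)
3. A_x = -28/3  [AB · EF = -391/3 ∩ FA · EB = -385/3]
4. A_y = -20/3  [AB · EF = -391/3 ∩ FA · EB = -385/3]
   → A = (-28/3, -20/3)
5. C_x = -49/9  [CD · EA = 1582/27 ∩ 2·signedArea(CFB) = -356/9]
6. C_y = 1/9  [CD · EA = 1582/27 ∩ 2·signedArea(CFB) = -356/9]
   → C = (-49/9, 1/9)

A = (-28/3, -20/3)
C = (-49/9, 1/9)
F = (-15, -14)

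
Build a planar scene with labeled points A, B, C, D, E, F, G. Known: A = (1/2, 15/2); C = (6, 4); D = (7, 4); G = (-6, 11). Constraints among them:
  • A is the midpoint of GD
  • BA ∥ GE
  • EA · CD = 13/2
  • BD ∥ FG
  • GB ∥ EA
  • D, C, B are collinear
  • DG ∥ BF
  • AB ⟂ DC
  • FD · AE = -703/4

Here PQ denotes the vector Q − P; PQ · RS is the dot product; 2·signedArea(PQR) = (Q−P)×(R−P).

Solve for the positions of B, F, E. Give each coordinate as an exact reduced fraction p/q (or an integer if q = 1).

1. B_x = 1/2  [D, C, B are collinear ∩ AB ⟂ DC]
2. B_y = 4  [D, C, B are collinear ∩ AB ⟂ DC]
   → B = (1/2, 4)
3. F_x = -25/2  [BD ∥ FG ∩ DG ∥ BF]
4. F_y = 11  [BD ∥ FG ∩ DG ∥ BF]
   → F = (-25/2, 11)
5. E_x = -6  [GB ∥ EA ∩ BA ∥ GE]
6. E_y = 29/2  [GB ∥ EA ∩ BA ∥ GE]
   → E = (-6, 29/2)

B = (1/2, 4)
E = (-6, 29/2)
F = (-25/2, 11)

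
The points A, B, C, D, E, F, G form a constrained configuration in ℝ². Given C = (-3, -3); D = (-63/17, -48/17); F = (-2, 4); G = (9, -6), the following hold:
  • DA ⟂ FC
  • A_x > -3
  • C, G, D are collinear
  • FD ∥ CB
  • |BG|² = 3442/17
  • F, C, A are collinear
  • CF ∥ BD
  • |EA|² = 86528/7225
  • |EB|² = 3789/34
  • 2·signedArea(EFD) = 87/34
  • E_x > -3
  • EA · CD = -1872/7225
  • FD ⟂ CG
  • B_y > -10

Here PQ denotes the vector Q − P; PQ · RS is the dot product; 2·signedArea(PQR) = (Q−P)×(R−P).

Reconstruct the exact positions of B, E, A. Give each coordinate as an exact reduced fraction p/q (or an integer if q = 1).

A = (-2541/850, -2487/850)
B = (-80/17, -167/17)
E = (-5/2, 1/2)

1. B_x = -80/17  [CF ∥ BD ∩ FD ∥ CB]
2. B_y = -167/17  [CF ∥ BD ∩ FD ∥ CB]
   → B = (-80/17, -167/17)
3. E_x = -5/2  [line 116/17·x + -29/17·y + 609/34 = 0 ∩ |EB|² = 3789/34]
4. E_y = 1/2  [line 116/17·x + -29/17·y + 609/34 = 0 ∩ |EB|² = 3789/34]
   → E = (-5/2, 1/2)
5. A_x = -2541/850  [F, C, A are collinear ∩ DA ⟂ FC]
6. A_y = -2487/850  [F, C, A are collinear ∩ DA ⟂ FC]
   → A = (-2541/850, -2487/850)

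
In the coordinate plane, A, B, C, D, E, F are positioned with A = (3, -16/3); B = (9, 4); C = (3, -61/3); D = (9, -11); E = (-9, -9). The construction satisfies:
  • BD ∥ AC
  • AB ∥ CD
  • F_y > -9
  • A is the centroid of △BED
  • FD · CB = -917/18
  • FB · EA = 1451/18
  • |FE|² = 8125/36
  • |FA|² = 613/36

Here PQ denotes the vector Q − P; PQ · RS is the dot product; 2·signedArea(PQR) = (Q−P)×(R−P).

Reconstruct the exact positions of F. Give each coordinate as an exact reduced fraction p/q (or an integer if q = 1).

1. F_x = 6  [FD · CB = -917/18 ∩ FB · EA = 1451/18]
2. F_y = -49/6  [FD · CB = -917/18 ∩ FB · EA = 1451/18]
   → F = (6, -49/6)

F = (6, -49/6)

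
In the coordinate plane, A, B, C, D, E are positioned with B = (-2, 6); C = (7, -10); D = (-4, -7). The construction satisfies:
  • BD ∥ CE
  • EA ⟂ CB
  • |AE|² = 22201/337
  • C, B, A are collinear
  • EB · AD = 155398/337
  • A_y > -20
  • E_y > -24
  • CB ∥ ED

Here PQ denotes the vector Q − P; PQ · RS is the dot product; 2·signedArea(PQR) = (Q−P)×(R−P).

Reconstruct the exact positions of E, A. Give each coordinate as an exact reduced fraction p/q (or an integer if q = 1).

1. E_x = 5  [CB ∥ ED ∩ BD ∥ CE]
2. E_y = -23  [CB ∥ ED ∩ BD ∥ CE]
   → E = (5, -23)
3. A_x = 4069/337  [C, B, A are collinear ∩ EA ⟂ CB]
4. A_y = -6410/337  [C, B, A are collinear ∩ EA ⟂ CB]
   → A = (4069/337, -6410/337)

A = (4069/337, -6410/337)
E = (5, -23)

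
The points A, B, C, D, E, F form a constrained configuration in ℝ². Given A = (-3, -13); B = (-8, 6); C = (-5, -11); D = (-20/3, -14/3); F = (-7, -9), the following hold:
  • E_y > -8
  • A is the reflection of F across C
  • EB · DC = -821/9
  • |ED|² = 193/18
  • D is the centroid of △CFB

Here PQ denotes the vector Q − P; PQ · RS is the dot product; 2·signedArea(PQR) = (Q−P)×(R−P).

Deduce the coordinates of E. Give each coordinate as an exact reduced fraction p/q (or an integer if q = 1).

1. E_x = -35/6  [line -5/3·x + 19/3·y + 359/9 = 0 ∩ |ED|² = 193/18]
2. E_y = -47/6  [line -5/3·x + 19/3·y + 359/9 = 0 ∩ |ED|² = 193/18]
   → E = (-35/6, -47/6)

E = (-35/6, -47/6)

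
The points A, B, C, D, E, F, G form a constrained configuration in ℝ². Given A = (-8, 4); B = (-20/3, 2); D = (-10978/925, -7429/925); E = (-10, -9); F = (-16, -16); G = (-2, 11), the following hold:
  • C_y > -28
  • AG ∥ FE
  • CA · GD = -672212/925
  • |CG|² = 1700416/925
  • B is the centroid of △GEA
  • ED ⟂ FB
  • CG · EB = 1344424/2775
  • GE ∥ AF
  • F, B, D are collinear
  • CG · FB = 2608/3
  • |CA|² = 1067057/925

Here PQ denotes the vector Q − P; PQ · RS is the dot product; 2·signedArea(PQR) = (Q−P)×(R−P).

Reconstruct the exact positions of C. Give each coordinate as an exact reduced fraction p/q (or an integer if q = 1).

1. C_x = -20106/925  [CG · EB = 1344424/2775 ∩ CG · FB = 2608/3]
2. C_y = -25033/925  [CG · EB = 1344424/2775 ∩ CG · FB = 2608/3]
   → C = (-20106/925, -25033/925)

C = (-20106/925, -25033/925)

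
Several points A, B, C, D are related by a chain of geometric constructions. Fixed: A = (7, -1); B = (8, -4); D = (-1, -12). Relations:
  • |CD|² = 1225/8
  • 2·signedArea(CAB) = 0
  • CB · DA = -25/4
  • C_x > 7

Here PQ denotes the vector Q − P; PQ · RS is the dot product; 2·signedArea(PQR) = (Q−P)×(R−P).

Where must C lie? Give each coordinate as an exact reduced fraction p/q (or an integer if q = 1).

C = (31/4, -13/4)

1. C_x = 31/4  [2·signedArea(CAB) = 0 ∩ CB · DA = -25/4]
2. C_y = -13/4  [2·signedArea(CAB) = 0 ∩ CB · DA = -25/4]
   → C = (31/4, -13/4)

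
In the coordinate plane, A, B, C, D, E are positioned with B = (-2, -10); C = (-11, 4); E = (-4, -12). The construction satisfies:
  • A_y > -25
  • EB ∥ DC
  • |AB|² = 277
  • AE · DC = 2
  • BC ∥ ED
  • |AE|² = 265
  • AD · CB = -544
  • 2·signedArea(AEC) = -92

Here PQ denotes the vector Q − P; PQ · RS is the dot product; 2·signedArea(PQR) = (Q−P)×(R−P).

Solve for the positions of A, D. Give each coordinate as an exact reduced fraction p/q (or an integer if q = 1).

1. D_x = -13  [EB ∥ DC ∩ BC ∥ ED]
2. D_y = 2  [EB ∥ DC ∩ BC ∥ ED]
   → D = (-13, 2)
3. A_x = 7  [2·signedArea(AEC) = -92 ∩ AE · DC = 2]
4. A_y = -24  [2·signedArea(AEC) = -92 ∩ AE · DC = 2]
   → A = (7, -24)

A = (7, -24)
D = (-13, 2)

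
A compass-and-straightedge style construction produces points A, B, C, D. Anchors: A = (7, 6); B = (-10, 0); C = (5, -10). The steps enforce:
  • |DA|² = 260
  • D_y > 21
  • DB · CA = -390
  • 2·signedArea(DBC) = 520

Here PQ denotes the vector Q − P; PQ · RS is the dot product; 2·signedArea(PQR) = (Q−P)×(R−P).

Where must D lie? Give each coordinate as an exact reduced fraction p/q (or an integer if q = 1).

1. D_x = 9  [2·signedArea(DBC) = 520 ∩ DB · CA = -390]
2. D_y = 22  [2·signedArea(DBC) = 520 ∩ DB · CA = -390]
   → D = (9, 22)

D = (9, 22)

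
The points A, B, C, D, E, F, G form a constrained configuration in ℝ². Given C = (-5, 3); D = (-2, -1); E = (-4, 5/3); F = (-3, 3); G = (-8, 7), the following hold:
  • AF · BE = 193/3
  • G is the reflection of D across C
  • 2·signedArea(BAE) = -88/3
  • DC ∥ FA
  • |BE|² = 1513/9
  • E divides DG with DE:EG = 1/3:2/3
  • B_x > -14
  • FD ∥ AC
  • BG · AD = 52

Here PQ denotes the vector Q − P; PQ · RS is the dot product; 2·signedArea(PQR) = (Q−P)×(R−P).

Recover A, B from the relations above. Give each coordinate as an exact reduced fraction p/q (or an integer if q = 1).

1. A_x = -6  [FD ∥ AC ∩ DC ∥ FA]
2. A_y = 7  [FD ∥ AC ∩ DC ∥ FA]
   → A = (-6, 7)
3. B_x = -13  [BG · AD = 52 ∩ AF · BE = 193/3]
4. B_y = 11  [BG · AD = 52 ∩ AF · BE = 193/3]
   → B = (-13, 11)

A = (-6, 7)
B = (-13, 11)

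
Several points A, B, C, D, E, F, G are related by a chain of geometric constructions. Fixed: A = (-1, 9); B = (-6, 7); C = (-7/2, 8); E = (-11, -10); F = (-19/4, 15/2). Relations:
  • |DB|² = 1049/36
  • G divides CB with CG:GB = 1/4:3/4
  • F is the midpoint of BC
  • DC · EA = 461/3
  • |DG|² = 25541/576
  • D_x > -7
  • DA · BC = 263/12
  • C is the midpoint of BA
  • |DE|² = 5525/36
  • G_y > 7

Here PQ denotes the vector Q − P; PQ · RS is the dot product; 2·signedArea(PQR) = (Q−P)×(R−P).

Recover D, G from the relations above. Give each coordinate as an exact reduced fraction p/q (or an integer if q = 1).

D = (-41/6, 5/3)
G = (-33/8, 31/4)

1. D_x = -41/6  [DC · EA = 461/3 ∩ DA · BC = 263/12]
2. D_y = 5/3  [DC · EA = 461/3 ∩ DA · BC = 263/12]
   → D = (-41/6, 5/3)
3. G_x = -33/8  [G divides CB with CG:GB = 1/4:3/4]
4. G_y = 31/4  [G divides CB with CG:GB = 1/4:3/4]
   → G = (-33/8, 31/4)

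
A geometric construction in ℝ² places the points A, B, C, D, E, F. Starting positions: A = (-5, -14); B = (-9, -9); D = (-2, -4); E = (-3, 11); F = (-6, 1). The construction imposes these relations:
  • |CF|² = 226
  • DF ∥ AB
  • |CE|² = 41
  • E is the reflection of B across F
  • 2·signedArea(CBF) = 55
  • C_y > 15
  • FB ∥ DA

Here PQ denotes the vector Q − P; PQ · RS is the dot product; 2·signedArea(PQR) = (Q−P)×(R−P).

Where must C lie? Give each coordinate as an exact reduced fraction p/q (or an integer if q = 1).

1. C_x = -7  [line -10·x + 3·y + -118 = 0 ∩ |CF|² = 226]
2. C_y = 16  [line -10·x + 3·y + -118 = 0 ∩ |CF|² = 226]
   → C = (-7, 16)

C = (-7, 16)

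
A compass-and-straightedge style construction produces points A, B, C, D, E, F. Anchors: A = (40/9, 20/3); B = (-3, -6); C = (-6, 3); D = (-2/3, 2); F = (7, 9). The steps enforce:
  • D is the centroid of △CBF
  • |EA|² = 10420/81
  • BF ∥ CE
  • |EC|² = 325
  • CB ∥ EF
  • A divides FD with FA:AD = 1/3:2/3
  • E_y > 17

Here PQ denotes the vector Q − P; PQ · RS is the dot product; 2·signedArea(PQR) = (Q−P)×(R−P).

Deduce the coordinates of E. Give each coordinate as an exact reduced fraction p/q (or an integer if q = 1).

E = (4, 18)

1. E_x = 4  [CB ∥ EF ∩ BF ∥ CE]
2. E_y = 18  [CB ∥ EF ∩ BF ∥ CE]
   → E = (4, 18)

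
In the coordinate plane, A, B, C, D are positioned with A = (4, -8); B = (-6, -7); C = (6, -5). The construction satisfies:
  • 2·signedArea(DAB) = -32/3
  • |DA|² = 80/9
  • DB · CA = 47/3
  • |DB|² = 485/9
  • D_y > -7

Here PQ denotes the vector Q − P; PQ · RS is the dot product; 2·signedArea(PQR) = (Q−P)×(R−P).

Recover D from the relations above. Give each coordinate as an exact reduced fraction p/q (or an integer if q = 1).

D = (4/3, -20/3)

1. D_x = 4/3  [DB · CA = 47/3 ∩ 2·signedArea(DAB) = -32/3]
2. D_y = -20/3  [DB · CA = 47/3 ∩ 2·signedArea(DAB) = -32/3]
   → D = (4/3, -20/3)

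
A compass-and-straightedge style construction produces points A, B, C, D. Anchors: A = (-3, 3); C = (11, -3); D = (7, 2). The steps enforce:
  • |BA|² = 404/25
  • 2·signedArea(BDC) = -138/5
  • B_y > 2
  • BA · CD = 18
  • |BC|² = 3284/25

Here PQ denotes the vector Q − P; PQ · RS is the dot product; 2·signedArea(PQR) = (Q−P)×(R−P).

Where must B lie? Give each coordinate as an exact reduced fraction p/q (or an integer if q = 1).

B = (1, 13/5)

1. B_x = 1  [2·signedArea(BDC) = -138/5 ∩ BA · CD = 18]
2. B_y = 13/5  [2·signedArea(BDC) = -138/5 ∩ BA · CD = 18]
   → B = (1, 13/5)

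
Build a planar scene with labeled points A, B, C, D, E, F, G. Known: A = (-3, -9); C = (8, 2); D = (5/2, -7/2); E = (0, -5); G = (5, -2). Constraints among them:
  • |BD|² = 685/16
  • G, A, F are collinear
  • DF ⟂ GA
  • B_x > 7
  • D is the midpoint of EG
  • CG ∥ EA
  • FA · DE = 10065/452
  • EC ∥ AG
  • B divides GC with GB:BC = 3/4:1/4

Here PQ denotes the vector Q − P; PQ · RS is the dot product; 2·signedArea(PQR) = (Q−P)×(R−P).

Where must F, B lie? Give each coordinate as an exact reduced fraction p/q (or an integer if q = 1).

1. F_x = 321/113  [G, A, F are collinear ∩ DF ⟂ GA]
2. F_y = -879/226  [G, A, F are collinear ∩ DF ⟂ GA]
   → F = (321/113, -879/226)
3. B_x = 29/4  [B divides GC with GB:BC = 3/4:1/4]
4. B_y = 1  [B divides GC with GB:BC = 3/4:1/4]
   → B = (29/4, 1)

B = (29/4, 1)
F = (321/113, -879/226)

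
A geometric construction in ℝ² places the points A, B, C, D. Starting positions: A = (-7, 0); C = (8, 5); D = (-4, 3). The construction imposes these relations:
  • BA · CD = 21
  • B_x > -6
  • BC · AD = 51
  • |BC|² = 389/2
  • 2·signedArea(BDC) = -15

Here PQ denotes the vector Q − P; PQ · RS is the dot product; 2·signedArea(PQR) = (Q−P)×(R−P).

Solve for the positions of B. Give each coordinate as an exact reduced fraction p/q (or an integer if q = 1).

B = (-11/2, 3/2)

1. B_x = -11/2  [BC · AD = 51 ∩ BA · CD = 21]
2. B_y = 3/2  [BC · AD = 51 ∩ BA · CD = 21]
   → B = (-11/2, 3/2)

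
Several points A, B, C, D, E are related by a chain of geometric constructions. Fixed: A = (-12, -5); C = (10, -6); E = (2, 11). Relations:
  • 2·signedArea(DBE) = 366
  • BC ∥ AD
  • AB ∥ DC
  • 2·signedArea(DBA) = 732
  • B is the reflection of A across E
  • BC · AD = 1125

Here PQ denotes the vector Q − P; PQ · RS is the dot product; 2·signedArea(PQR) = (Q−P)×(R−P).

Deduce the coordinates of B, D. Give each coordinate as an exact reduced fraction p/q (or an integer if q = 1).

B = (16, 27)
D = (-18, -38)

1. B_x = 16  [B is the reflection of A across E]
2. B_y = 27  [B is the reflection of A across E]
   → B = (16, 27)
3. D_x = -18  [AB ∥ DC ∩ BC ∥ AD]
4. D_y = -38  [AB ∥ DC ∩ BC ∥ AD]
   → D = (-18, -38)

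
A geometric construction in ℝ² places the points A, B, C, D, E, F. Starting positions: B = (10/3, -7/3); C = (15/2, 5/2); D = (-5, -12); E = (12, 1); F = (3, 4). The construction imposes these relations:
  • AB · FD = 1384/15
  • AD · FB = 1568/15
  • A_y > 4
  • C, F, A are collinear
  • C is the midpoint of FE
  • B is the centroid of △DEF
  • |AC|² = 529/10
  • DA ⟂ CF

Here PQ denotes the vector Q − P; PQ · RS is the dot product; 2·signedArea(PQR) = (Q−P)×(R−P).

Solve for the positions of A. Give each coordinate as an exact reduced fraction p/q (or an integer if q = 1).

1. A_x = 3/5  [C, F, A are collinear ∩ DA ⟂ CF]
2. A_y = 24/5  [C, F, A are collinear ∩ DA ⟂ CF]
   → A = (3/5, 24/5)

A = (3/5, 24/5)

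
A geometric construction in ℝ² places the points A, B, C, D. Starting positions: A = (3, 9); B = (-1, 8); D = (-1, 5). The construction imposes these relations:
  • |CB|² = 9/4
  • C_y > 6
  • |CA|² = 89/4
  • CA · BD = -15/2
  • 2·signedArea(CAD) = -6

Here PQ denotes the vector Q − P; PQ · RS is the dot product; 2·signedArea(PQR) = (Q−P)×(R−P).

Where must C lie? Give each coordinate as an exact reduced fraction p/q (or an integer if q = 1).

1. C_x = -1  [CA · BD = -15/2 ∩ 2·signedArea(CAD) = -6]
2. C_y = 13/2  [CA · BD = -15/2 ∩ 2·signedArea(CAD) = -6]
   → C = (-1, 13/2)

C = (-1, 13/2)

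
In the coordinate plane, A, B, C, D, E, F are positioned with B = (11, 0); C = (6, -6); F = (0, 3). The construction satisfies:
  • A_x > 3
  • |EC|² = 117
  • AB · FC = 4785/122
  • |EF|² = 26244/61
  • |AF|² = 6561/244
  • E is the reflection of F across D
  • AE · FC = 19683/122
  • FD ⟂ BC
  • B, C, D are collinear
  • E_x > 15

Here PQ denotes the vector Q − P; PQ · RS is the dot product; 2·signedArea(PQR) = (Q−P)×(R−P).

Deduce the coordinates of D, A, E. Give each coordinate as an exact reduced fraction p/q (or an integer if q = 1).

A = (243/61, -39/122)
D = (486/61, -222/61)
E = (972/61, -627/61)

1. D_x = 486/61  [B, C, D are collinear ∩ FD ⟂ BC]
2. D_y = -222/61  [B, C, D are collinear ∩ FD ⟂ BC]
   → D = (486/61, -222/61)
3. A_x = 243/61  [line -6·x + 9·y + 3267/122 = 0 ∩ |AF|² = 6561/244]
4. A_y = -39/122  [line -6·x + 9·y + 3267/122 = 0 ∩ |AF|² = 6561/244]
   → A = (243/61, -39/122)
5. E_x = 972/61  [AE · FC = 19683/122 ∩ E is the reflection of F across D]
6. E_y = -627/61  [AE · FC = 19683/122 ∩ E is the reflection of F across D]
   → E = (972/61, -627/61)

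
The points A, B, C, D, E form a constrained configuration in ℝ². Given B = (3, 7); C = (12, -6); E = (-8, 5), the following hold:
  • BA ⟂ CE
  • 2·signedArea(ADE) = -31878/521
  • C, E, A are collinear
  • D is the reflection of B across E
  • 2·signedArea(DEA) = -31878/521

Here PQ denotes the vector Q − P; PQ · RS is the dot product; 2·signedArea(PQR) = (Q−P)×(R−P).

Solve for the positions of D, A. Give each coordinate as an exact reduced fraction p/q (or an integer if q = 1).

1. D_x = -19  [D is the reflection of B across E]
2. D_y = 3  [D is the reflection of B across E]
   → D = (-19, 3)
3. A_x = -208/521  [C, E, A are collinear ∩ BA ⟂ CE]
4. A_y = 427/521  [C, E, A are collinear ∩ BA ⟂ CE]
   → A = (-208/521, 427/521)

A = (-208/521, 427/521)
D = (-19, 3)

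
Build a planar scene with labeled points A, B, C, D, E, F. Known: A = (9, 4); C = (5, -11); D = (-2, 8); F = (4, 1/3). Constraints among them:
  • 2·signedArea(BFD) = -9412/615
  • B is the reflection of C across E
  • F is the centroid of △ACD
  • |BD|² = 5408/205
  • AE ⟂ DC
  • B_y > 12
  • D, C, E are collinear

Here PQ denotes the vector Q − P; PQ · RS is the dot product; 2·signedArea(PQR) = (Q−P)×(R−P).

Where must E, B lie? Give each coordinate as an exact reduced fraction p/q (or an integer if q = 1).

B = (-774/205, 2628/205)
E = (251/410, 373/410)

1. E_x = 251/410  [D, C, E are collinear ∩ AE ⟂ DC]
2. E_y = 373/410  [D, C, E are collinear ∩ AE ⟂ DC]
   → E = (251/410, 373/410)
3. B_x = -774/205  [B is the reflection of C across E]
4. B_y = 2628/205  [B is the reflection of C across E]
   → B = (-774/205, 2628/205)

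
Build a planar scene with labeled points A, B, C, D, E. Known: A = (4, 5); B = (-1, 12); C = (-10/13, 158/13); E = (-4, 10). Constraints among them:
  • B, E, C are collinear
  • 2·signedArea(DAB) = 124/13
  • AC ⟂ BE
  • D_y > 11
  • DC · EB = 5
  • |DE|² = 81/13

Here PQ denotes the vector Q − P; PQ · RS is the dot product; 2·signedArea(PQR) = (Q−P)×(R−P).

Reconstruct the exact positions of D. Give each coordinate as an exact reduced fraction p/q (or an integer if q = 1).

D = (-25/13, 148/13)

1. D_x = -25/13  [2·signedArea(DAB) = 124/13 ∩ DC · EB = 5]
2. D_y = 148/13  [2·signedArea(DAB) = 124/13 ∩ DC · EB = 5]
   → D = (-25/13, 148/13)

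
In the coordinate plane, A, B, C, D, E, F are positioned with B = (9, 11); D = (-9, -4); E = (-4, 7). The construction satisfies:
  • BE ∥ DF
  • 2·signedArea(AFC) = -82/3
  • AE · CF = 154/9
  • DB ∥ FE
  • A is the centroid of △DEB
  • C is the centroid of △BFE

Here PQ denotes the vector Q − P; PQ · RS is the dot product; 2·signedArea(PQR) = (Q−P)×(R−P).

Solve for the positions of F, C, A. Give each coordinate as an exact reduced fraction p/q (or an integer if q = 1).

1. F_x = -22  [DB ∥ FE ∩ BE ∥ DF]
2. F_y = -8  [DB ∥ FE ∩ BE ∥ DF]
   → F = (-22, -8)
3. C_x = -17/3  [C is the centroid of △BFE]
4. C_y = 10/3  [C is the centroid of △BFE]
   → C = (-17/3, 10/3)
5. A_x = -4/3  [A is the centroid of △DEB]
6. A_y = 14/3  [A is the centroid of △DEB]
   → A = (-4/3, 14/3)

A = (-4/3, 14/3)
C = (-17/3, 10/3)
F = (-22, -8)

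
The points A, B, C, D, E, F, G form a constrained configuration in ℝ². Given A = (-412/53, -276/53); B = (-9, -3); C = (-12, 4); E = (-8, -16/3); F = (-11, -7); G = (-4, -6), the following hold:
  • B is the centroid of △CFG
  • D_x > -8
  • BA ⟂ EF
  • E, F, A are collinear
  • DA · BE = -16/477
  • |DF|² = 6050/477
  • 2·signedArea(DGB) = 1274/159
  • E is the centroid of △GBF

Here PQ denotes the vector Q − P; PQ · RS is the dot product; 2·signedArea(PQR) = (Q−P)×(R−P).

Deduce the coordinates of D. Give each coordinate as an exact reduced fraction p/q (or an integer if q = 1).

D = (-418/53, -838/159)

1. D_x = -418/53  [2·signedArea(DGB) = 1274/159 ∩ DA · BE = -16/477]
2. D_y = -838/159  [2·signedArea(DGB) = 1274/159 ∩ DA · BE = -16/477]
   → D = (-418/53, -838/159)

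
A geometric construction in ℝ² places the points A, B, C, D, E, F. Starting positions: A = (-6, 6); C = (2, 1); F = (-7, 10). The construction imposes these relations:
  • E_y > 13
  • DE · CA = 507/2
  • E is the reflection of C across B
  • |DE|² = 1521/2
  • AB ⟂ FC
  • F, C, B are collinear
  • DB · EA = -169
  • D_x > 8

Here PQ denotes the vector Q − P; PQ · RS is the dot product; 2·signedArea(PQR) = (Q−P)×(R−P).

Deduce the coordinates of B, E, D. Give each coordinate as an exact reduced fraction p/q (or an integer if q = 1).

B = (-9/2, 15/2)
D = (17/2, -11/2)
E = (-11, 14)

1. B_x = -9/2  [F, C, B are collinear ∩ AB ⟂ FC]
2. B_y = 15/2  [F, C, B are collinear ∩ AB ⟂ FC]
   → B = (-9/2, 15/2)
3. E_x = -11  [E is the reflection of C across B]
4. E_y = 14  [E is the reflection of C across B]
   → E = (-11, 14)
5. D_x = 17/2  [DB · EA = -169 ∩ DE · CA = 507/2]
6. D_y = -11/2  [DB · EA = -169 ∩ DE · CA = 507/2]
   → D = (17/2, -11/2)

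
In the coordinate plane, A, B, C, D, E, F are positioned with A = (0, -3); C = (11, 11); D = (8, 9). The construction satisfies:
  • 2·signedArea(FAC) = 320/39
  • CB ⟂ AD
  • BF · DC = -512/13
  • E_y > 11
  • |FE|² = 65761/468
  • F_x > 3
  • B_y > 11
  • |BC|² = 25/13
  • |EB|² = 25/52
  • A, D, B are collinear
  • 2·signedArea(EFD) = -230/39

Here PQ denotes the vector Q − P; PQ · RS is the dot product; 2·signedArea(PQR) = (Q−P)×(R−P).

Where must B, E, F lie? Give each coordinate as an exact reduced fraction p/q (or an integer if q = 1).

1. B_x = 128/13  [A, D, B are collinear ∩ CB ⟂ AD]
2. B_y = 153/13  [A, D, B are collinear ∩ CB ⟂ AD]
   → B = (128/13, 153/13)
3. F_x = 128/39  [2·signedArea(FAC) = 320/39 ∩ BF · DC = -512/13]
4. F_y = 25/13  [2·signedArea(FAC) = 320/39 ∩ BF · DC = -512/13]
   → F = (128/39, 25/13)
5. E_x = 271/26  [line -92/13·x + 184/39·y + 782/39 = 0 ∩ |EB|² = 25/52]
6. E_y = 148/13  [line -92/13·x + 184/39·y + 782/39 = 0 ∩ |EB|² = 25/52]
   → E = (271/26, 148/13)

B = (128/13, 153/13)
E = (271/26, 148/13)
F = (128/39, 25/13)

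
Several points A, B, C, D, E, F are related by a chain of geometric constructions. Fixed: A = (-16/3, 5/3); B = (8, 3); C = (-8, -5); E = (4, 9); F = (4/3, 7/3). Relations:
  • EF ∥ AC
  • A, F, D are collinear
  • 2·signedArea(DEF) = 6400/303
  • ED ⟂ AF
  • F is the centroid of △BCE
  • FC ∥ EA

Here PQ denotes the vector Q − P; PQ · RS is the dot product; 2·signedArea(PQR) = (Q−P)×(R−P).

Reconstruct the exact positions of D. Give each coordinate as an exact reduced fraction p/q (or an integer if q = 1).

1. D_x = 468/101  [A, F, D are collinear ∩ ED ⟂ AF]
2. D_y = 269/101  [A, F, D are collinear ∩ ED ⟂ AF]
   → D = (468/101, 269/101)

D = (468/101, 269/101)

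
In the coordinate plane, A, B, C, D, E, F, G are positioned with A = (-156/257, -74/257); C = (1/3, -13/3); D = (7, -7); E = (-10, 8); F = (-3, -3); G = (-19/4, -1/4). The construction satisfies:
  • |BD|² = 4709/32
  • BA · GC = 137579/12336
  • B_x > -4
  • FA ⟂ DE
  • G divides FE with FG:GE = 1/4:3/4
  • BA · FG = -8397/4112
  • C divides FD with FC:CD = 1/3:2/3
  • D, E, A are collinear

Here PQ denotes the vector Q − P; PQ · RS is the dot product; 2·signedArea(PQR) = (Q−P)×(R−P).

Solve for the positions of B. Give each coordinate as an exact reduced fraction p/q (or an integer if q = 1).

B = (-31/8, -13/8)

1. B_x = -31/8  [BA · FG = -8397/4112 ∩ BA · GC = 137579/12336]
2. B_y = -13/8  [BA · FG = -8397/4112 ∩ BA · GC = 137579/12336]
   → B = (-31/8, -13/8)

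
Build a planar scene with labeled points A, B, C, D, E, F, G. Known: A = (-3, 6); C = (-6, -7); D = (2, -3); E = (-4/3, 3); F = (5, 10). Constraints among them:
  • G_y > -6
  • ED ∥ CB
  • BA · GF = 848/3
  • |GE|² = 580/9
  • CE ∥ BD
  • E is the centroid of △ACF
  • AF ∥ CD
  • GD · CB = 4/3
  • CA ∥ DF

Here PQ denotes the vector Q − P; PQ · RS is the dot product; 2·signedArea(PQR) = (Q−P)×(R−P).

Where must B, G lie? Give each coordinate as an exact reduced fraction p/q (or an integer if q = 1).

1. B_x = -8/3  [CE ∥ BD ∩ ED ∥ CB]
2. B_y = -13  [CE ∥ BD ∩ ED ∥ CB]
   → B = (-8/3, -13)
3. G_x = -2  [GD · CB = 4/3 ∩ BA · GF = 848/3]
4. G_y = -5  [GD · CB = 4/3 ∩ BA · GF = 848/3]
   → G = (-2, -5)

B = (-8/3, -13)
G = (-2, -5)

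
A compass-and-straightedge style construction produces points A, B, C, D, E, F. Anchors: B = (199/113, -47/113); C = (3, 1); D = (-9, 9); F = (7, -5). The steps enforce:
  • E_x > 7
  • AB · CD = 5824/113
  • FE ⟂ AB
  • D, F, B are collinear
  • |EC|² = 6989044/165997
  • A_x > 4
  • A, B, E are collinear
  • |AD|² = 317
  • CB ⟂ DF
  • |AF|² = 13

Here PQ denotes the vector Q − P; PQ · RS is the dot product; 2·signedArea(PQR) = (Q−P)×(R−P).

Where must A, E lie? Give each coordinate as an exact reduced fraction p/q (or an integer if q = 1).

1. A_x = 5  [line 12·x + -8·y + -76 = 0 ∩ |AF|² = 13]
2. A_y = -2  [line 12·x + -8·y + -76 = 0 ∩ |AF|² = 13]
   → A = (5, -2)
3. E_x = 1294439/165997  [A, B, E are collinear ∩ FE ⟂ AB]
4. E_y = -559145/165997  [A, B, E are collinear ∩ FE ⟂ AB]
   → E = (1294439/165997, -559145/165997)

A = (5, -2)
E = (1294439/165997, -559145/165997)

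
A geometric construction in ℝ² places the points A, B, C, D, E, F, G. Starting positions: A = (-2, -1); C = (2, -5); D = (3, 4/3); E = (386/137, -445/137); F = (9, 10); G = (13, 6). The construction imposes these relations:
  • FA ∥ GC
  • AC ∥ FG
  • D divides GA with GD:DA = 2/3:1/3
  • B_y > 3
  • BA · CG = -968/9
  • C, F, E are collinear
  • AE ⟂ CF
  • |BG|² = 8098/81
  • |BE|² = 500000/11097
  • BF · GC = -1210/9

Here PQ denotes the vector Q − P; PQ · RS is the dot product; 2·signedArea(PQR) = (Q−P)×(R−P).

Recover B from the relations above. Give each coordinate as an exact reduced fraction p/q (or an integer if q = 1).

B = (10/3, 31/9)

1. B_x = 10/3  [line -11·x + -11·y + 671/9 = 0 ∩ |BG|² = 8098/81]
2. B_y = 31/9  [line -11·x + -11·y + 671/9 = 0 ∩ |BG|² = 8098/81]
   → B = (10/3, 31/9)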